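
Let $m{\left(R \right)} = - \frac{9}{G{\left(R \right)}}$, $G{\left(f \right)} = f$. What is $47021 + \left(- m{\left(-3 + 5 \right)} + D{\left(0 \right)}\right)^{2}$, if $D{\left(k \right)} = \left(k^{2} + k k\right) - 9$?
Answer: $\frac{188165}{4} \approx 47041.0$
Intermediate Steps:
$m{\left(R \right)} = - \frac{9}{R}$
$D{\left(k \right)} = -9 + 2 k^{2}$ ($D{\left(k \right)} = \left(k^{2} + k^{2}\right) - 9 = 2 k^{2} - 9 = -9 + 2 k^{2}$)
$47021 + \left(- m{\left(-3 + 5 \right)} + D{\left(0 \right)}\right)^{2} = 47021 + \left(- \frac{-9}{-3 + 5} - \left(9 - 2 \cdot 0^{2}\right)\right)^{2} = 47021 + \left(- \frac{-9}{2} + \left(-9 + 2 \cdot 0\right)\right)^{2} = 47021 + \left(- \frac{-9}{2} + \left(-9 + 0\right)\right)^{2} = 47021 + \left(\left(-1\right) \left(- \frac{9}{2}\right) - 9\right)^{2} = 47021 + \left(\frac{9}{2} - 9\right)^{2} = 47021 + \left(- \frac{9}{2}\right)^{2} = 47021 + \frac{81}{4} = \frac{188165}{4}$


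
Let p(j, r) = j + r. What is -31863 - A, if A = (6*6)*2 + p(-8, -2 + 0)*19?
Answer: -31745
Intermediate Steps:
A = -118 (A = (6*6)*2 + (-8 + (-2 + 0))*19 = 36*2 + (-8 - 2)*19 = 72 - 10*19 = 72 - 190 = -118)
-31863 - A = -31863 - 1*(-118) = -31863 + 118 = -31745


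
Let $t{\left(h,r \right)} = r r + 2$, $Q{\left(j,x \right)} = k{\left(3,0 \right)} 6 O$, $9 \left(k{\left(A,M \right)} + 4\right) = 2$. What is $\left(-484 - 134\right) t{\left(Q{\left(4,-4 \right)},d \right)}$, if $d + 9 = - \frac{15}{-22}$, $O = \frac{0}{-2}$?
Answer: $- \frac{10647213}{242} \approx -43997.0$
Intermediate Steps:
$k{\left(A,M \right)} = - \frac{34}{9}$ ($k{\left(A,M \right)} = -4 + \frac{1}{9} \cdot 2 = -4 + \frac{2}{9} = - \frac{34}{9}$)
$O = 0$ ($O = 0 \left(- \frac{1}{2}\right) = 0$)
$Q{\left(j,x \right)} = 0$ ($Q{\left(j,x \right)} = \left(- \frac{34}{9}\right) 6 \cdot 0 = \left(- \frac{68}{3}\right) 0 = 0$)
$d = - \frac{183}{22}$ ($d = -9 - \frac{15}{-22} = -9 - - \frac{15}{22} = -9 + \frac{15}{22} = - \frac{183}{22} \approx -8.3182$)
$t{\left(h,r \right)} = 2 + r^{2}$ ($t{\left(h,r \right)} = r^{2} + 2 = 2 + r^{2}$)
$\left(-484 - 134\right) t{\left(Q{\left(4,-4 \right)},d \right)} = \left(-484 - 134\right) \left(2 + \left(- \frac{183}{22}\right)^{2}\right) = - 618 \left(2 + \frac{33489}{484}\right) = \left(-618\right) \frac{34457}{484} = - \frac{10647213}{242}$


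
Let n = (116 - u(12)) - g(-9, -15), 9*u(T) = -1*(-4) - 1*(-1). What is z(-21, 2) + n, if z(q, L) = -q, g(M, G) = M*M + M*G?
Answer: -716/9 ≈ -79.556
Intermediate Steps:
g(M, G) = M² + G*M
u(T) = 5/9 (u(T) = (-1*(-4) - 1*(-1))/9 = (4 + 1)/9 = (⅑)*5 = 5/9)
n = -905/9 (n = (116 - 1*5/9) - (-9)*(-15 - 9) = (116 - 5/9) - (-9)*(-24) = 1039/9 - 1*216 = 1039/9 - 216 = -905/9 ≈ -100.56)
z(-21, 2) + n = -1*(-21) - 905/9 = 21 - 905/9 = -716/9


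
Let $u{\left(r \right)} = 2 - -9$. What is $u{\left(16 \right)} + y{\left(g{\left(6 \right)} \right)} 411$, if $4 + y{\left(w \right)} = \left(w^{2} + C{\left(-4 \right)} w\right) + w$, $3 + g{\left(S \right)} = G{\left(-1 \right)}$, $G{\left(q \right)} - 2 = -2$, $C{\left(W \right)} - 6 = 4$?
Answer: $-11497$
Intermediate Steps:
$C{\left(W \right)} = 10$ ($C{\left(W \right)} = 6 + 4 = 10$)
$G{\left(q \right)} = 0$ ($G{\left(q \right)} = 2 - 2 = 0$)
$u{\left(r \right)} = 11$ ($u{\left(r \right)} = 2 + 9 = 11$)
$g{\left(S \right)} = -3$ ($g{\left(S \right)} = -3 + 0 = -3$)
$y{\left(w \right)} = -4 + w^{2} + 11 w$ ($y{\left(w \right)} = -4 + \left(\left(w^{2} + 10 w\right) + w\right) = -4 + \left(w^{2} + 11 w\right) = -4 + w^{2} + 11 w$)
$u{\left(16 \right)} + y{\left(g{\left(6 \right)} \right)} 411 = 11 + \left(-4 + \left(-3\right)^{2} + 11 \left(-3\right)\right) 411 = 11 + \left(-4 + 9 - 33\right) 411 = 11 - 11508 = -11497$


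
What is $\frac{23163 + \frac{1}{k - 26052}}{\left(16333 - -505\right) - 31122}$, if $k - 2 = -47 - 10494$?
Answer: $- \frac{211889333}{130666461} \approx -1.6216$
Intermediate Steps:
$k = -10539$ ($k = 2 - 10541 = -10539$)
$\frac{23163 + \frac{1}{k - 26052}}{\left(16333 - -505\right) - 31122} = \frac{23163 + \frac{1}{-10539 - 26052}}{\left(16333 - -505\right) - 31122} = \frac{23163 + \frac{1}{-36591}}{\left(16333 + 505\right) - 31122} = \frac{23163 - \frac{1}{36591}}{16838 - 31122} = \frac{847557332}{36591 \left(-14284\right)} = \frac{847557332}{36591} \left(- \frac{1}{14284}\right) = - \frac{211889333}{130666461}$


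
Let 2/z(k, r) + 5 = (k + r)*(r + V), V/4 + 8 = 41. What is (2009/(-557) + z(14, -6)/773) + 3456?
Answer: 1490925257691/431852683 ≈ 3452.4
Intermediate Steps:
V = 132 (V = -32 + 4*41 = -32 + 164 = 132)
z(k, r) = 2/(-5 + (132 + r)*(k + r)) (z(k, r) = 2/(-5 + (k + r)*(r + 132)) = 2/(-5 + (k + r)*(132 + r)) = 2/(-5 + (132 + r)*(k + r)))
(2009/(-557) + z(14, -6)/773) + 3456 = (2009/(-557) + (2/(-5 + (-6)² + 132*14 + 132*(-6) + 14*(-6)))/773) + 3456 = (2009*(-1/557) + (2/(-5 + 36 + 1848 - 792 - 84))*(1/773)) + 3456 = (-2009/557 + (2/1003)*(1/773)) + 3456 = (-2009/557 + 2/775319) + 3456 = -1557614757/431852683 + 3456 = 1490925257691/431852683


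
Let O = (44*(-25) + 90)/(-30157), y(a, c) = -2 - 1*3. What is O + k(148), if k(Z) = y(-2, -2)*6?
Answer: -903700/30157 ≈ -29.966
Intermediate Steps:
y(a, c) = -5 (y(a, c) = -2 - 3 = -5)
k(Z) = -30 (k(Z) = -5*6 = -30)
O = 1010/30157 (O = (-1100 + 90)*(-1/30157) = -1010*(-1/30157) = 1010/30157 ≈ 0.033491)
O + k(148) = 1010/30157 - 30 = -903700/30157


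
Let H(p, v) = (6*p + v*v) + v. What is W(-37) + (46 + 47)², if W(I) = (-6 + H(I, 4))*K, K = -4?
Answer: 9481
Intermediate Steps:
H(p, v) = v + v² + 6*p (H(p, v) = (6*p + v²) + v = (v² + 6*p) + v = v + v² + 6*p)
W(I) = -56 - 24*I (W(I) = (-6 + (4 + 4² + 6*I))*(-4) = (-6 + (4 + 16 + 6*I))*(-4) = (-6 + (20 + 6*I))*(-4) = (14 + 6*I)*(-4) = -56 - 24*I)
W(-37) + (46 + 47)² = (-56 - 24*(-37)) + (46 + 47)² = (-56 + 888) + 93² = 832 + 8649 = 9481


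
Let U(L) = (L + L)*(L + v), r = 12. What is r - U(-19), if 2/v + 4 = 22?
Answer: -6352/9 ≈ -705.78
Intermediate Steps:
v = ⅑ (v = 2/(-4 + 22) = 2/18 = 2*(1/18) = ⅑ ≈ 0.11111)
U(L) = 2*L*(⅑ + L) (U(L) = (L + L)*(L + ⅑) = (2*L)*(⅑ + L) = 2*L*(⅑ + L))
r - U(-19) = 12 - 2*(-19)*(1 + 9*(-19))/9 = 12 - 2*(-19)*(1 - 171)/9 = 12 - 2*(-19)*(-170)/9 = 12 - 1*6460/9 = 12 - 6460/9 = -6352/9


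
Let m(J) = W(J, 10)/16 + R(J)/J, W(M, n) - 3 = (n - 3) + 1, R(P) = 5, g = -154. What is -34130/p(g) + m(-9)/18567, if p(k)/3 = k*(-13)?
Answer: -15208582021/2676321648 ≈ -5.6826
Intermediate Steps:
p(k) = -39*k (p(k) = 3*(k*(-13)) = 3*(-13*k) = -39*k)
W(M, n) = 1 + n (W(M, n) = 3 + ((n - 3) + 1) = 3 + ((-3 + n) + 1) = 3 + (-2 + n) = 1 + n)
m(J) = 11/16 + 5/J (m(J) = (1 + 10)/16 + 5/J = 11*(1/16) + 5/J = 11/16 + 5/J)
-34130/p(g) + m(-9)/18567 = -34130/((-39*(-154))) + (11/16 + 5/(-9))/18567 = -34130/6006 + (11/16 + 5*(-⅑))*(1/18567) = -34130*1/6006 + (11/16 - 5/9)*(1/18567) = -17065/3003 + (19/144)*(1/18567) = -17065/3003 + 19/2673648 = -15208582021/2676321648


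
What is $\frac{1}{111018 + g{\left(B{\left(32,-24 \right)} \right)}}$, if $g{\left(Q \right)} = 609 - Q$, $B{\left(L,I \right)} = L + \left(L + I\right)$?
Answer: $\frac{1}{111587} \approx 8.9616 \cdot 10^{-6}$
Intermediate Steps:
$B{\left(L,I \right)} = I + 2 L$ ($B{\left(L,I \right)} = L + \left(I + L\right) = I + 2 L$)
$\frac{1}{111018 + g{\left(B{\left(32,-24 \right)} \right)}} = \frac{1}{111018 + \left(609 - \left(-24 + 2 \cdot 32\right)\right)} = \frac{1}{111018 + \left(609 - \left(-24 + 64\right)\right)} = \frac{1}{111018 + \left(609 - 40\right)} = \frac{1}{111018 + 569} = \frac{1}{111587}$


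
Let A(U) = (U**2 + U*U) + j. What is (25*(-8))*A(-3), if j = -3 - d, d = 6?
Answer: -1800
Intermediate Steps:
j = -9 (j = -3 - 1*6 = -3 - 6 = -9)
A(U) = -9 + 2*U**2 (A(U) = (U**2 + U*U) - 9 = (U**2 + U**2) - 9 = 2*U**2 - 9 = -9 + 2*U**2)
(25*(-8))*A(-3) = (25*(-8))*(-9 + 2*(-3)**2) = -200*(-9 + 2*9) = -200*(-9 + 18) = -200*9 = -1800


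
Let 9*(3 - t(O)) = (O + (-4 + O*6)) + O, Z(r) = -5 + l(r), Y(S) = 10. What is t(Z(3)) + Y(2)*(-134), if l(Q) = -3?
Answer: -11965/9 ≈ -1329.4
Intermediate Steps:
Z(r) = -8 (Z(r) = -5 - 3 = -8)
t(O) = 31/9 - 8*O/9 (t(O) = 3 - ((O + (-4 + O*6)) + O)/9 = 3 - ((O + (-4 + 6*O)) + O)/9 = 3 - ((-4 + 7*O) + O)/9 = 3 - (-4 + 8*O)/9 = 3 + (4/9 - 8*O/9) = 31/9 - 8*O/9)
t(Z(3)) + Y(2)*(-134) = (31/9 - 8/9*(-8)) + 10*(-134) = (31/9 + 64/9) - 1340 = 95/9 - 1340 = -11965/9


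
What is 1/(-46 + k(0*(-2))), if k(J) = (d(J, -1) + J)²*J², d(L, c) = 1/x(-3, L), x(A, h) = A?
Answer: -1/46 ≈ -0.021739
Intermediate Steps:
d(L, c) = -⅓ (d(L, c) = 1/(-3) = 1*(-⅓) = -⅓)
k(J) = J²*(-⅓ + J)² (k(J) = (-⅓ + J)²*J² = J²*(-⅓ + J)²)
1/(-46 + k(0*(-2))) = 1/(-46 + (0*(-2))²*(-1 + 3*(0*(-2)))²/9) = 1/(-46 + (⅑)*0²*(-1 + 3*0)²) = 1/(-46 + (⅑)*0*(-1 + 0)²) = 1/(-46 + (⅑)*0*(-1)²) = 1/(-46 + (⅑)*0*1) = 1/(-46 + 0) = 1/(-46) = -1/46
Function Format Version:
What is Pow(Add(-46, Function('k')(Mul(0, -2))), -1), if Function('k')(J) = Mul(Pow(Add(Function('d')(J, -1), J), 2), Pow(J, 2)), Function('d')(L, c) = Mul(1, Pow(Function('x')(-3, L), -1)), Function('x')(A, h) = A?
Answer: Rational(-1, 46) ≈ -0.021739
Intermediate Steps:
Function('d')(L, c) = Rational(-1, 3) (Function('d')(L, c) = Mul(1, Pow(-3, -1)) = Mul(1, Rational(-1, 3)) = Rational(-1, 3))
Function('k')(J) = Mul(Pow(J, 2), Pow(Add(Rational(-1, 3), J), 2)) (Function('k')(J) = Mul(Pow(Add(Rational(-1, 3), J), 2), Pow(J, 2)) = Mul(Pow(J, 2), Pow(Add(Rational(-1, 3), J), 2)))
Pow(Add(-46, Function('k')(Mul(0, -2))), -1) = Pow(Add(-46, Mul(Rational(1, 9), Pow(Mul(0, -2), 2), Pow(Add(-1, Mul(3, Mul(0, -2))), 2))), -1) = Pow(Add(-46, Mul(Rational(1, 9), Pow(0, 2), Pow(Add(-1, Mul(3, 0)), 2))), -1) = Pow(Add(-46, Mul(Rational(1, 9), 0, Pow(Add(-1, 0), 2))), -1) = Pow(Add(-46, Mul(Rational(1, 9), 0, Pow(-1, 2))), -1) = Pow(Add(-46, Mul(Rational(1, 9), 0, 1)), -1) = Pow(Add(-46, 0), -1) = Pow(-46, -1) = Rational(-1, 46)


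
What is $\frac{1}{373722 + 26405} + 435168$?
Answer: $\frac{174122466337}{400127} \approx 4.3517 \cdot 10^{5}$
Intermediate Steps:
$\frac{1}{373722 + 26405} + 435168 = \frac{1}{400127} + 435168 = \frac{174122466337}{400127}$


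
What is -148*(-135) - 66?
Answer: 19914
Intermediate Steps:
-148*(-135) - 66 = 19980 - 66 = 19914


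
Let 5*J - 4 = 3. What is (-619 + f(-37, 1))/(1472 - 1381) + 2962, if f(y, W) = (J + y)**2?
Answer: 6754759/2275 ≈ 2969.1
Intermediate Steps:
J = 7/5 (J = 4/5 + (1/5)*3 = 4/5 + 3/5 = 7/5 ≈ 1.4000)
f(y, W) = (7/5 + y)**2
(-619 + f(-37, 1))/(1472 - 1381) + 2962 = (-619 + (7 + 5*(-37))**2/25)/(1472 - 1381) + 2962 = (-619 + (7 - 185)**2/25)/91 + 2962 = (-619 + (1/25)*(-178)**2)*(1/91) + 2962 = (-619 + (1/25)*31684)*(1/91) + 2962 = (-619 + 31684/25)*(1/91) + 2962 = (16209/25)*(1/91) + 2962 = 16209/2275 + 2962 = 6754759/2275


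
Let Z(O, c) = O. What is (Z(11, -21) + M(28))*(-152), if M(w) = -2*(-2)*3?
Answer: -3496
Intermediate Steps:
M(w) = 12 (M(w) = 4*3 = 12)
(Z(11, -21) + M(28))*(-152) = (11 + 12)*(-152) = 23*(-152) = -3496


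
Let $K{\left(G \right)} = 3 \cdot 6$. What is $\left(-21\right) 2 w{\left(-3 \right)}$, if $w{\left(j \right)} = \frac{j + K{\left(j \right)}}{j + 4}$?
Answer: $-630$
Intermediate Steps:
$K{\left(G \right)} = 18$
$w{\left(j \right)} = \frac{18 + j}{4 + j}$ ($w{\left(j \right)} = \frac{j + 18}{j + 4} = \frac{18 + j}{4 + j}$)
$\left(-21\right) 2 w{\left(-3 \right)} = \left(-21\right) 2 \frac{18 - 3}{4 - 3} = - 42 \cdot 1^{-1} \cdot 15 = - 42 \cdot 1 \cdot 15 = \left(-42\right) 15 = -630$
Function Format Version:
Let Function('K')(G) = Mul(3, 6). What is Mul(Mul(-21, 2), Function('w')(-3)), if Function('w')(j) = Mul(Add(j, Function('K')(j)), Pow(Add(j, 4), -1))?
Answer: -630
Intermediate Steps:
Function('K')(G) = 18
Function('w')(j) = Mul(Pow(Add(4, j), -1), Add(18, j)) (Function('w')(j) = Mul(Add(j, 18), Pow(Add(j, 4), -1)) = Mul(Add(18, j), Pow(Add(4, j), -1)) = Mul(Pow(Add(4, j), -1), Add(18, j)))
Mul(Mul(-21, 2), Function('w')(-3)) = Mul(Mul(-21, 2), Mul(Pow(Add(4, -3), -1), Add(18, -3))) = Mul(-42, Mul(Pow(1, -1), 15)) = Mul(-42, Mul(1, 15)) = Mul(-42, 15) = -630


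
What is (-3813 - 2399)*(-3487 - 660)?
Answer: 25761164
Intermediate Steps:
(-3813 - 2399)*(-3487 - 660) = -6212*(-4147) = 25761164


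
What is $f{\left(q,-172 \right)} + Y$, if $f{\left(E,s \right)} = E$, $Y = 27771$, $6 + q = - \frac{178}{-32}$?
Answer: $\frac{444329}{16} \approx 27771.0$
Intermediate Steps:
$q = - \frac{7}{16}$ ($q = -6 - \frac{178}{-32} = -6 - - \frac{89}{16} = -6 + \frac{89}{16} = - \frac{7}{16} \approx -0.4375$)
$f{\left(q,-172 \right)} + Y = - \frac{7}{16} + 27771 = \frac{444329}{16}$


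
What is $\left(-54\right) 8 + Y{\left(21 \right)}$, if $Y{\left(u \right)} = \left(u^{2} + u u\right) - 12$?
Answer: $438$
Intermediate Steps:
$Y{\left(u \right)} = -12 + 2 u^{2}$ ($Y{\left(u \right)} = \left(u^{2} + u^{2}\right) - 12 = 2 u^{2} - 12 = -12 + 2 u^{2}$)
$\left(-54\right) 8 + Y{\left(21 \right)} = \left(-54\right) 8 - \left(12 - 2 \cdot 21^{2}\right) = -432 + \left(-12 + 2 \cdot 441\right) = -432 + \left(-12 + 882\right) = -432 + 870 = 438$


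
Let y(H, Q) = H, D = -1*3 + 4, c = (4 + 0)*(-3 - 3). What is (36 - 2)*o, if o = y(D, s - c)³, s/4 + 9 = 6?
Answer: 34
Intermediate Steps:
s = -12 (s = -36 + 4*6 = -36 + 24 = -12)
c = -24 (c = 4*(-6) = -24)
D = 1 (D = -3 + 4 = 1)
o = 1 (o = 1³ = 1)
(36 - 2)*o = (36 - 2)*1 = 34*1 = 34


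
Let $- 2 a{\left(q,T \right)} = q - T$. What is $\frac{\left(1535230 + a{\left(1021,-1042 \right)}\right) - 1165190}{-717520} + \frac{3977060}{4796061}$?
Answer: $\frac{2167665631363}{6882539377440} \approx 0.31495$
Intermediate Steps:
$a{\left(q,T \right)} = \frac{T}{2} - \frac{q}{2}$ ($a{\left(q,T \right)} = - \frac{q - T}{2} = \frac{T}{2} - \frac{q}{2}$)
$\frac{\left(1535230 + a{\left(1021,-1042 \right)}\right) - 1165190}{-717520} + \frac{3977060}{4796061} = \frac{\left(1535230 + \left(\frac{1}{2} \left(-1042\right) - \frac{1021}{2}\right)\right) - 1165190}{-717520} + \frac{3977060}{4796061} = \left(\left(1535230 - \frac{2063}{2}\right) - 1165190\right) \left(- \frac{1}{717520}\right) + 3977060 \cdot \frac{1}{4796061} = \left(\left(1535230 - \frac{2063}{2}\right) - 1165190\right) \left(- \frac{1}{717520}\right) + \frac{3977060}{4796061} = \left(\frac{3068397}{2} - 1165190\right) \left(- \frac{1}{717520}\right) + \frac{3977060}{4796061} = \frac{738017}{2} \left(- \frac{1}{717520}\right) + \frac{3977060}{4796061} = - \frac{738017}{1435040} + \frac{3977060}{4796061} = \frac{2167665631363}{6882539377440}$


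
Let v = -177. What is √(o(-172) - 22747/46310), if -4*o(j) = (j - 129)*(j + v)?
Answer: I*√56323497585795/46310 ≈ 162.06*I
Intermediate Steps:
o(j) = -(-177 + j)*(-129 + j)/4 (o(j) = -(j - 129)*(j - 177)/4 = -(-129 + j)*(-177 + j)/4 = -(-177 + j)*(-129 + j)/4)
√(o(-172) - 22747/46310) = √((-22833/4 - ¼*(-172)² + (153/2)*(-172)) - 22747/46310) = √((-22833/4 - ¼*29584 - 13158) - 22747*1/46310) = √((-22833/4 - 7396 - 13158) - 22747/46310) = √(-105049/4 - 22747/46310) = √(-2432455089/92620) = I*√56323497585795/46310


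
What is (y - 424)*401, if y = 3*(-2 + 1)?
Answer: -171227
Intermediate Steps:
y = -3 (y = 3*(-1) = -3)
(y - 424)*401 = (-3 - 424)*401 = -427*401 = -171227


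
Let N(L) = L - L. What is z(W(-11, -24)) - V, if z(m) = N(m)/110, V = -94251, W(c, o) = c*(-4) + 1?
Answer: 94251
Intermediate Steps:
N(L) = 0
W(c, o) = 1 - 4*c (W(c, o) = -4*c + 1 = 1 - 4*c)
z(m) = 0 (z(m) = 0/110 = 0*(1/110) = 0)
z(W(-11, -24)) - V = 0 - 1*(-94251) = 0 + 94251 = 94251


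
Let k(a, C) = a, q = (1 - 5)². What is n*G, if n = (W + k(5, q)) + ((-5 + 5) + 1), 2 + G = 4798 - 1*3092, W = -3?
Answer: 5112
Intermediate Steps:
q = 16 (q = (-4)² = 16)
G = 1704 (G = -2 + (4798 - 1*3092) = -2 + (4798 - 3092) = -2 + 1706 = 1704)
n = 3 (n = (-3 + 5) + ((-5 + 5) + 1) = 2 + (0 + 1) = 2 + 1 = 3)
n*G = 3*1704 = 5112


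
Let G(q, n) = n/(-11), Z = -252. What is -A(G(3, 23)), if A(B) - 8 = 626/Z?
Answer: -695/126 ≈ -5.5159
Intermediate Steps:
G(q, n) = -n/11 (G(q, n) = n*(-1/11) = -n/11)
A(B) = 695/126 (A(B) = 8 + 626/(-252) = 8 + 626*(-1/252) = 8 - 313/126 = 695/126)
-A(G(3, 23)) = -1*695/126 = -695/126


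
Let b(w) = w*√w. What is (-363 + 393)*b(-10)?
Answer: -300*I*√10 ≈ -948.68*I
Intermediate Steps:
b(w) = w^(3/2)
(-363 + 393)*b(-10) = (-363 + 393)*(-10)^(3/2) = 30*(-10*I*√10) = -300*I*√10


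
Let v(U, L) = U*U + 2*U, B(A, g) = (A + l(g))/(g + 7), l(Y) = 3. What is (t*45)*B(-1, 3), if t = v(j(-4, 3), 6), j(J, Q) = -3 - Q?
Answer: 216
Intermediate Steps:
B(A, g) = (3 + A)/(7 + g) (B(A, g) = (A + 3)/(g + 7) = (3 + A)/(7 + g))
v(U, L) = U**2 + 2*U
t = 24 (t = (-3 - 1*3)*(2 + (-3 - 1*3)) = (-3 - 3)*(2 + (-3 - 3)) = -6*(2 - 6) = -6*(-4) = 24)
(t*45)*B(-1, 3) = (24*45)*((3 - 1)/(7 + 3)) = 1080*(2/10) = 1080*((1/10)*2) = 1080*(1/5) = 216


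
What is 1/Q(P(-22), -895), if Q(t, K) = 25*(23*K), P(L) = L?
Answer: -1/514625 ≈ -1.9432e-6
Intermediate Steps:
Q(t, K) = 575*K
1/Q(P(-22), -895) = 1/(575*(-895)) = 1/(-514625) = -1/514625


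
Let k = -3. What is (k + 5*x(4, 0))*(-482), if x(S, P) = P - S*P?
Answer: 1446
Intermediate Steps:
x(S, P) = P - P*S
(k + 5*x(4, 0))*(-482) = (-3 + 5*(0*(1 - 1*4)))*(-482) = (-3 + 5*(0*(1 - 4)))*(-482) = (-3 + 5*(0*(-3)))*(-482) = (-3 + 5*0)*(-482) = (-3 + 0)*(-482) = -3*(-482) = 1446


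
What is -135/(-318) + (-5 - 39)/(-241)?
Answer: 15509/25546 ≈ 0.60710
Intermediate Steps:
-135/(-318) + (-5 - 39)/(-241) = -135*(-1/318) - 44*(-1/241) = 45/106 + 44/241 = 15509/25546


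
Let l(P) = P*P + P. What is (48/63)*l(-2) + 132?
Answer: 2804/21 ≈ 133.52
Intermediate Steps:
l(P) = P + P² (l(P) = P² + P = P + P²)
(48/63)*l(-2) + 132 = (48/63)*(-2*(1 - 2)) + 132 = (48*(1/63))*(-2*(-1)) + 132 = (16/21)*2 + 132 = 32/21 + 132 = 2804/21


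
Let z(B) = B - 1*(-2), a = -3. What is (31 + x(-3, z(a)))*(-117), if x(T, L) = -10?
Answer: -2457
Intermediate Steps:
z(B) = 2 + B (z(B) = B + 2 = 2 + B)
(31 + x(-3, z(a)))*(-117) = (31 - 10)*(-117) = 21*(-117) = -2457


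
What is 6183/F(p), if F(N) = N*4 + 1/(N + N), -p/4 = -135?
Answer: 6677640/2332801 ≈ 2.8625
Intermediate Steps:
p = 540 (p = -4*(-135) = 540)
F(N) = 1/(2*N) + 4*N (F(N) = 4*N + 1/(2*N) = 1/(2*N) + 4*N)
6183/F(p) = 6183/((1/2)/540 + 4*540) = 6183/((1/2)*(1/540) + 2160) = 6183/(1/1080 + 2160) = 6183/(2332801/1080) = 6183*(1080/2332801) = 6677640/2332801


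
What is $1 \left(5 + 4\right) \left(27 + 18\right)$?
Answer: $405$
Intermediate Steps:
$1 \left(5 + 4\right) \left(27 + 18\right) = 1 \cdot 9 \cdot 45 = 9 \cdot 45 = 405$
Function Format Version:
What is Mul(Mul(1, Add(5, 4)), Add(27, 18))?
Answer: 405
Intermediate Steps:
Mul(Mul(1, Add(5, 4)), Add(27, 18)) = Mul(Mul(1, 9), 45) = Mul(9, 45) = 405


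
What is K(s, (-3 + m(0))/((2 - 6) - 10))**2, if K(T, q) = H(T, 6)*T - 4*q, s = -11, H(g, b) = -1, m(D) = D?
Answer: 5041/49 ≈ 102.88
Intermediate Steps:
K(T, q) = -T - 4*q
K(s, (-3 + m(0))/((2 - 6) - 10))**2 = (-1*(-11) - 4*(-3 + 0)/((2 - 6) - 10))**2 = (11 - (-12)/(-4 - 10))**2 = (11 - (-12)/(-14))**2 = (11 - (-12)*(-1)/14)**2 = (11 - 4*3/14)**2 = (11 - 6/7)**2 = (71/7)**2 = 5041/49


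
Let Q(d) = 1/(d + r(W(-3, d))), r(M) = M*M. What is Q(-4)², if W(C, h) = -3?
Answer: 1/25 ≈ 0.040000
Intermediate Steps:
r(M) = M²
Q(d) = 1/(9 + d) (Q(d) = 1/(d + (-3)²) = 1/(d + 9) = 1/(9 + d))
Q(-4)² = (1/(9 - 4))² = (1/5)² = (⅕)² = 1/25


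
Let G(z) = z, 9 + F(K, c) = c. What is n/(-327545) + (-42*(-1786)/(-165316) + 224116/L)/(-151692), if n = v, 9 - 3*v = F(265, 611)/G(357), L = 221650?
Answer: -25806461923948883/2321274286296111474900 ≈ -1.1117e-5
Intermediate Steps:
F(K, c) = -9 + c
v = 373/153 (v = 3 - (-9 + 611)/(3*357) = 3 - 602/(3*357) = 3 - ⅓*86/51 = 3 - 86/153 = 373/153 ≈ 2.4379)
n = 373/153 ≈ 2.4379
n/(-327545) + (-42*(-1786)/(-165316) + 224116/L)/(-151692) = (373/153)/(-327545) + (-42*(-1786)/(-165316) + 224116/221650)/(-151692) = (373/153)*(-1/327545) + (75012*(-1/165316) + 224116*(1/221650))*(-1/151692) = -373/50114385 + (-18753/41329 + 112058/110825)*(-1/151692) = -373/50114385 + (2552943857/4580286425)*(-1/151692) = -373/50114385 - 2552943857/694792808381100 = -25806461923948883/2321274286296111474900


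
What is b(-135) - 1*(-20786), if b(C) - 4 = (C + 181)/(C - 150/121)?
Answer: 342717584/16485 ≈ 20790.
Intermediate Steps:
b(C) = 4 + (181 + C)/(-150/121 + C) (b(C) = 4 + (C + 181)/(C - 150/121) = 4 + (181 + C)/(C - 150*1/121) = 4 + (181 + C)/(C - 150/121) = 4 + (181 + C)/(-150/121 + C))
b(-135) - 1*(-20786) = (21301 + 605*(-135))/(-150 + 121*(-135)) - 1*(-20786) = (21301 - 81675)/(-150 - 16335) + 20786 = -60374/(-16485) + 20786 = -1/16485*(-60374) + 20786 = 60374/16485 + 20786 = 342717584/16485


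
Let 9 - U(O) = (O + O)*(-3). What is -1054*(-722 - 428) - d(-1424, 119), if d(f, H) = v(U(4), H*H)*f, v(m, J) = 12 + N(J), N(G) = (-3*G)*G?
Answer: -856679681324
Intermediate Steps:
N(G) = -3*G²
U(O) = 9 + 6*O (U(O) = 9 - (O + O)*(-3) = 9 - 2*O*(-3) = 9 - (-6)*O = 9 + 6*O)
v(m, J) = 12 - 3*J²
d(f, H) = f*(12 - 3*H⁴) (d(f, H) = (12 - 3*H⁴)*f = f*(12 - 3*H⁴))
-1054*(-722 - 428) - d(-1424, 119) = -1054*(-722 - 428) - 3*(-1424)*(4 - 1*119⁴) = -1054*(-1150) - 3*(-1424)*(4 - 1*200533921) = 1212100 - 3*(-1424)*(4 - 200533921) = 1212100 - 3*(-1424)*(-200533917) = 1212100 - 1*856680893424 = 1212100 - 856680893424 = -856679681324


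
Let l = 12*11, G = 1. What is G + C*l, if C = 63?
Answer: 8317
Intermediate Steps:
l = 132
G + C*l = 1 + 63*132 = 1 + 8316 = 8317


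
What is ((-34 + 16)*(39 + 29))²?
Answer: 1498176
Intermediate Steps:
((-34 + 16)*(39 + 29))² = (-18*68)² = (-1224)² = 1498176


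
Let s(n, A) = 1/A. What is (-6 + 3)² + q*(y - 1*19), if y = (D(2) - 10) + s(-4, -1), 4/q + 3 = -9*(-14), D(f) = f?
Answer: 995/123 ≈ 8.0894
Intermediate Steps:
q = 4/123 (q = 4/(-3 - 9*(-14)) = 4/(-3 + 126) = 4/123 ≈ 0.032520)
y = -9 (y = (2 - 10) + 1/(-1) = -8 - 1 = -9)
(-6 + 3)² + q*(y - 1*19) = (-6 + 3)² + 4*(-9 - 1*19)/123 = (-3)² + 4*(-9 - 19)/123 = 9 + (4/123)*(-28) = 9 - 112/123 = 995/123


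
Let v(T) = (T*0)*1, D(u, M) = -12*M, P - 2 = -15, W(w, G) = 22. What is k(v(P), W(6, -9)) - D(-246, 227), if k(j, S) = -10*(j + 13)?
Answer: 2594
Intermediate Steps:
P = -13 (P = 2 - 15 = -13)
v(T) = 0 (v(T) = 0*1 = 0)
k(j, S) = -130 - 10*j (k(j, S) = -10*(13 + j) = -130 - 10*j)
k(v(P), W(6, -9)) - D(-246, 227) = (-130 - 10*0) - (-12)*227 = (-130 + 0) - 1*(-2724) = -130 + 2724 = 2594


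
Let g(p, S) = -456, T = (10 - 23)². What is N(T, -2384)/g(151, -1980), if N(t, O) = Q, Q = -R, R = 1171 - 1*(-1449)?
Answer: 655/114 ≈ 5.7456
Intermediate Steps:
R = 2620 (R = 1171 + 1449 = 2620)
T = 169 (T = (-13)² = 169)
Q = -2620 (Q = -1*2620 = -2620)
N(t, O) = -2620
N(T, -2384)/g(151, -1980) = -2620/(-456) = -2620*(-1/456) = 655/114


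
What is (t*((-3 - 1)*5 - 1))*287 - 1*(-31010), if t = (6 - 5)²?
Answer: 24983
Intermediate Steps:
t = 1 (t = 1² = 1)
(t*((-3 - 1)*5 - 1))*287 - 1*(-31010) = (1*((-3 - 1)*5 - 1))*287 - 1*(-31010) = (1*(-4*5 - 1))*287 + 31010 = (1*(-20 - 1))*287 + 31010 = (1*(-21))*287 + 31010 = -21*287 + 31010 = -6027 + 31010 = 24983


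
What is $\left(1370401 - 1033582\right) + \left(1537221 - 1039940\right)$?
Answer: $834100$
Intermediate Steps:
$\left(1370401 - 1033582\right) + \left(1537221 - 1039940\right) = 336819 + 497281 = 834100$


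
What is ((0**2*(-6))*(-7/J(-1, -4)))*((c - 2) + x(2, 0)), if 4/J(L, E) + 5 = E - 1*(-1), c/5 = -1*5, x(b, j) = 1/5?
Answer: 0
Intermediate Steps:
x(b, j) = 1/5
c = -25 (c = 5*(-1*5) = 5*(-5) = -25)
J(L, E) = 4/(-4 + E) (J(L, E) = 4/(-5 + (E - 1*(-1))) = 4/(-5 + (E + 1)) = 4/(-5 + (1 + E)) = 4/(-4 + E))
((0**2*(-6))*(-7/J(-1, -4)))*((c - 2) + x(2, 0)) = ((0**2*(-6))*(-7/(4/(-4 - 4))))*((-25 - 2) + 1/5) = ((0*(-6))*(-7/(4/(-8))))*(-27 + 1/5) = (0*(-7/(4*(-1/8))))*(-134/5) = (0*(-7/(-1/2)))*(-134/5) = (0*(-7*(-2)))*(-134/5) = (0*14)*(-134/5) = 0*(-134/5) = 0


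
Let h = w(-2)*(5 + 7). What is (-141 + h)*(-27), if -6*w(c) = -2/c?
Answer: 3861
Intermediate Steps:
w(c) = 1/(3*c) (w(c) = -(-1)/(3*c) = 1/(3*c))
h = -2 (h = ((⅓)/(-2))*(5 + 7) = ((⅓)*(-½))*12 = -⅙*12 = -2)
(-141 + h)*(-27) = (-141 - 2)*(-27) = -143*(-27) = 3861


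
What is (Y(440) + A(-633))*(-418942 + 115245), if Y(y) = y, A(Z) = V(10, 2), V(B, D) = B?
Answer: -136663650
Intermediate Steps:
A(Z) = 10
(Y(440) + A(-633))*(-418942 + 115245) = (440 + 10)*(-418942 + 115245) = 450*(-303697) = -136663650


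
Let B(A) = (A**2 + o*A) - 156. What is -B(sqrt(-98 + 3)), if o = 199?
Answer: 251 - 199*I*sqrt(95) ≈ 251.0 - 1939.6*I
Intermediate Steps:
B(A) = -156 + A**2 + 199*A (B(A) = (A**2 + 199*A) - 156 = -156 + A**2 + 199*A)
-B(sqrt(-98 + 3)) = -(-156 + (sqrt(-98 + 3))**2 + 199*sqrt(-98 + 3)) = -(-156 + (sqrt(-95))**2 + 199*sqrt(-95)) = -(-156 + (I*sqrt(95))**2 + 199*(I*sqrt(95))) = -(-156 - 95 + 199*I*sqrt(95)) = -(-251 + 199*I*sqrt(95)) = 251 - 199*I*sqrt(95)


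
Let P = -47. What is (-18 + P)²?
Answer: 4225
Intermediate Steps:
(-18 + P)² = (-18 - 47)² = (-65)² = 4225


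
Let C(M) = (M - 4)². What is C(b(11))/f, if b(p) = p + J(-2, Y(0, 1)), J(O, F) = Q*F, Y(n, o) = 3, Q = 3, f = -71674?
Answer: -128/35837 ≈ -0.0035717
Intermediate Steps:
J(O, F) = 3*F
b(p) = 9 + p (b(p) = p + 3*3 = p + 9 = 9 + p)
C(M) = (-4 + M)²
C(b(11))/f = (-4 + (9 + 11))²/(-71674) = (-4 + 20)²*(-1/71674) = 16²*(-1/71674) = 256*(-1/71674) = -128/35837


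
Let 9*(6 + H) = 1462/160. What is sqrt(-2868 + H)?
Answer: I*sqrt(10342745)/60 ≈ 53.6*I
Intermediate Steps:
H = -3589/720 (H = -6 + (1462/160)/9 = -6 + (1462*(1/160))/9 = -6 + (1/9)*(731/80) = -6 + 731/720 = -3589/720 ≈ -4.9847)
sqrt(-2868 + H) = sqrt(-2868 - 3589/720) = sqrt(-2068549/720) = I*sqrt(10342745)/60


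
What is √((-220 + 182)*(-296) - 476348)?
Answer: 10*I*√4651 ≈ 681.98*I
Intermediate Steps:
√((-220 + 182)*(-296) - 476348) = √(-38*(-296) - 476348) = √(11248 - 476348) = √(-465100) = 10*I*√4651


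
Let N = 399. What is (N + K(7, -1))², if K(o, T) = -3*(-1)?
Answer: 161604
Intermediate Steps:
K(o, T) = 3
(N + K(7, -1))² = (399 + 3)² = 402² = 161604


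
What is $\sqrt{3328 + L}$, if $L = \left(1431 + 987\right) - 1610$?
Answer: $2 \sqrt{1034} \approx 64.312$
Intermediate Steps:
$L = 808$ ($L = 2418 - 1610 = 808$)
$\sqrt{3328 + L} = \sqrt{3328 + 808} = \sqrt{4136} = 2 \sqrt{1034}$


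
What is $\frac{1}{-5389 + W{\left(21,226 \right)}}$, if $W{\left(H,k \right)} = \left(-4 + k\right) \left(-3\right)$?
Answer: $- \frac{1}{6055} \approx -0.00016515$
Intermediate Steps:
$W{\left(H,k \right)} = 12 - 3 k$
$\frac{1}{-5389 + W{\left(21,226 \right)}} = \frac{1}{-5389 + \left(12 - 678\right)} = \frac{1}{-5389 - 666} = \frac{1}{-6055} = - \frac{1}{6055}$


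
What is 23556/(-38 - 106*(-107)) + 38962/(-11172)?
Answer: -87926/62643 ≈ -1.4036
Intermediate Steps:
23556/(-38 - 106*(-107)) + 38962/(-11172) = 23556/(-38 + 11342) + 38962*(-1/11172) = 23556/11304 - 2783/798 = 23556*(1/11304) - 2783/798 = 1963/942 - 2783/798 = -87926/62643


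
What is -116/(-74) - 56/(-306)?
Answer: 9910/5661 ≈ 1.7506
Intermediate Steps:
-116/(-74) - 56/(-306) = -116*(-1/74) - 56*(-1/306) = 58/37 + 28/153 = 9910/5661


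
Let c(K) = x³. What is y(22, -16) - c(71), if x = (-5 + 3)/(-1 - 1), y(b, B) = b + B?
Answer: 5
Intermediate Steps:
y(b, B) = B + b
x = 1 (x = -2/(-2) = -2*(-½) = 1)
c(K) = 1 (c(K) = 1³ = 1)
y(22, -16) - c(71) = (-16 + 22) - 1*1 = 6 - 1 = 5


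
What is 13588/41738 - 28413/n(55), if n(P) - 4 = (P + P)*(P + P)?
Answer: -510716321/252598376 ≈ -2.0219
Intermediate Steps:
n(P) = 4 + 4*P**2 (n(P) = 4 + (P + P)*(P + P) = 4 + (2*P)*(2*P) = 4 + 4*P**2)
13588/41738 - 28413/n(55) = 13588/41738 - 28413/(4 + 4*55**2) = 13588*(1/41738) - 28413/(4 + 4*3025) = 6794/20869 - 28413/(4 + 12100) = 6794/20869 - 28413/12104 = -510716321/252598376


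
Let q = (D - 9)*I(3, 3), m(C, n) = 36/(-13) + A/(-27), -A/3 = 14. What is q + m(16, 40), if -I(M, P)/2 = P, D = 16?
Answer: -5056/117 ≈ -43.214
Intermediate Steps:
I(M, P) = -2*P
A = -42 (A = -3*14 = -42)
m(C, n) = -142/117 (m(C, n) = 36/(-13) - 42/(-27) = 36*(-1/13) - 42*(-1/27) = -36/13 + 14/9 = -142/117)
q = -42 (q = (16 - 9)*(-2*3) = 7*(-6) = -42)
q + m(16, 40) = -42 - 142/117 = -5056/117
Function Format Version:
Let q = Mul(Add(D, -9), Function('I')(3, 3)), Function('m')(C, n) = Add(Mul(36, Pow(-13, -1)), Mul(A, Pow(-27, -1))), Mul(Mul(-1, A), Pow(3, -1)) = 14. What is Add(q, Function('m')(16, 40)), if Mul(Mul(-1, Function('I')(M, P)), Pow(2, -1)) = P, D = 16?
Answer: Rational(-5056, 117) ≈ -43.214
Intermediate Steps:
Function('I')(M, P) = Mul(-2, P)
A = -42 (A = Mul(-3, 14) = -42)
Function('m')(C, n) = Rational(-142, 117) (Function('m')(C, n) = Add(Mul(36, Pow(-13, -1)), Mul(-42, Pow(-27, -1))) = Add(Mul(36, Rational(-1, 13)), Mul(-42, Rational(-1, 27))) = Add(Rational(-36, 13), Rational(14, 9)) = Rational(-142, 117))
q = -42 (q = Mul(Add(16, -9), Mul(-2, 3)) = Mul(7, -6) = -42)
Add(q, Function('m')(16, 40)) = Add(-42, Rational(-142, 117)) = Rational(-5056, 117)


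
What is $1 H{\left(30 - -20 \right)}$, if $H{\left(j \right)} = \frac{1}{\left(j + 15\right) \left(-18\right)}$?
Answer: $- \frac{1}{1170} \approx -0.0008547$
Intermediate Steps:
$H{\left(j \right)} = - \frac{1}{18 \left(15 + j\right)}$ ($H{\left(j \right)} = \frac{1}{15 + j} \left(- \frac{1}{18}\right) = - \frac{1}{18 \left(15 + j\right)}$)
$1 H{\left(30 - -20 \right)} = 1 \left(- \frac{1}{270 + 18 \left(30 - -20\right)}\right) = 1 \left(- \frac{1}{270 + 18 \left(30 + 20\right)}\right) = 1 \left(- \frac{1}{270 + 18 \cdot 50}\right) = 1 \left(- \frac{1}{270 + 900}\right) = 1 \left(- \frac{1}{1170}\right) = - \frac{1}{1170}$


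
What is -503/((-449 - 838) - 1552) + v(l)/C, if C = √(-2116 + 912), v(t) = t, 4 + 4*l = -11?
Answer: 503/2839 + 15*I*√301/2408 ≈ 0.17718 + 0.10807*I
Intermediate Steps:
l = -15/4 (l = -1 + (¼)*(-11) = -1 - 11/4 = -15/4 ≈ -3.7500)
C = 2*I*√301 (C = √(-1204) = 2*I*√301 ≈ 34.699*I)
-503/((-449 - 838) - 1552) + v(l)/C = -503/((-449 - 838) - 1552) - 15*(-I*√301/602)/4 = -503/(-1287 - 1552) - (-15)*I*√301/2408 = -503/(-2839) + 15*I*√301/2408 = -503*(-1/2839) + 15*I*√301/2408 = 503/2839 + 15*I*√301/2408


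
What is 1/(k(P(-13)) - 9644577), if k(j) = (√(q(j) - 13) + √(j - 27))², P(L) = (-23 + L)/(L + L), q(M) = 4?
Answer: -543313121/5240044037535519 + 26*√481/1746681345845173 ≈ -1.0368e-7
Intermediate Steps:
P(L) = (-23 + L)/(2*L) (P(L) = (-23 + L)/((2*L)) = (-23 + L)*(1/(2*L)) = (-23 + L)/(2*L))
k(j) = (√(-27 + j) + 3*I)² (k(j) = (√(4 - 13) + √(j - 27))² = (√(-9) + √(-27 + j))² = (3*I + √(-27 + j))² = (√(-27 + j) + 3*I)²)
1/(k(P(-13)) - 9644577) = 1/((√(-27 + (½)*(-23 - 13)/(-13)) + 3*I)² - 9644577) = 1/((√(-27 + (½)*(-1/13)*(-36)) + 3*I)² - 9644577) = 1/((√(-27 + 18/13) + 3*I)² - 9644577) = 1/((√(-333/13) + 3*I)² - 9644577) = 1/((3*I*√481/13 + 3*I)² - 9644577) = 1/((3*I + 3*I*√481/13)² - 9644577) = 1/(-9644577 + (3*I + 3*I*√481/13)²)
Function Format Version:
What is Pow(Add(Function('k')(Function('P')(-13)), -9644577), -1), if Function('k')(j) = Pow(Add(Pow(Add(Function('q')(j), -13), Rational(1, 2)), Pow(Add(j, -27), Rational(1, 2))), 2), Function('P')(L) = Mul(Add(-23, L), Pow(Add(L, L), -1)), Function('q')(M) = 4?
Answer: Add(Rational(-543313121, 5240044037535519), Mul(Rational(26, 1746681345845173), Pow(481, Rational(1, 2)))) ≈ -1.0368e-7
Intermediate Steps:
Function('P')(L) = Mul(Rational(1, 2), Pow(L, -1), Add(-23, L)) (Function('P')(L) = Mul(Add(-23, L), Pow(Mul(2, L), -1)) = Mul(Add(-23, L), Mul(Rational(1, 2), Pow(L, -1))) = Mul(Rational(1, 2), Pow(L, -1), Add(-23, L)))
Function('k')(j) = Pow(Add(Pow(Add(-27, j), Rational(1, 2)), Mul(3, I)), 2) (Function('k')(j) = Pow(Add(Pow(Add(4, -13), Rational(1, 2)), Pow(Add(j, -27), Rational(1, 2))), 2) = Pow(Add(Pow(-9, Rational(1, 2)), Pow(Add(-27, j), Rational(1, 2))), 2) = Pow(Add(Mul(3, I), Pow(Add(-27, j), Rational(1, 2))), 2) = Pow(Add(Pow(Add(-27, j), Rational(1, 2)), Mul(3, I)), 2))
Pow(Add(Function('k')(Function('P')(-13)), -9644577), -1) = Pow(Add(Pow(Add(Pow(Add(-27, Mul(Rational(1, 2), Pow(-13, -1), Add(-23, -13))), Rational(1, 2)), Mul(3, I)), 2), -9644577), -1) = Pow(Add(Pow(Add(Pow(Add(-27, Mul(Rational(1, 2), Rational(-1, 13), -36)), Rational(1, 2)), Mul(3, I)), 2), -9644577), -1) = Pow(Add(Pow(Add(Pow(Add(-27, Rational(18, 13)), Rational(1, 2)), Mul(3, I)), 2), -9644577), -1) = Pow(Add(Pow(Add(Pow(Rational(-333, 13), Rational(1, 2)), Mul(3, I)), 2), -9644577), -1) = Pow(Add(Pow(Add(Mul(Rational(3, 13), I, Pow(481, Rational(1, 2))), Mul(3, I)), 2), -9644577), -1) = Pow(Add(Pow(Add(Mul(3, I), Mul(Rational(3, 13), I, Pow(481, Rational(1, 2)))), 2), -9644577), -1) = Pow(Add(-9644577, Pow(Add(Mul(3, I), Mul(Rational(3, 13), I, Pow(481, Rational(1, 2)))), 2)), -1)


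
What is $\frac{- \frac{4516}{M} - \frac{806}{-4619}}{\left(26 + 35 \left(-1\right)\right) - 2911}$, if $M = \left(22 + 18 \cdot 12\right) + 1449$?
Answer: $\frac{314511}{366989980} \approx 0.000857$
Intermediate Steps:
$M = 1687$ ($M = \left(22 + 216\right) + 1449 = 238 + 1449 = 1687$)
$\frac{- \frac{4516}{M} - \frac{806}{-4619}}{\left(26 + 35 \left(-1\right)\right) - 2911} = \frac{- \frac{4516}{1687} - \frac{806}{-4619}}{\left(26 + 35 \left(-1\right)\right) - 2911} = \frac{\left(-4516\right) \frac{1}{1687} - - \frac{26}{149}}{\left(26 - 35\right) - 2911} = \frac{- \frac{4516}{1687} + \frac{26}{149}}{-9 - 2911} = - \frac{629022}{251363 \left(-2920\right)} = \left(- \frac{629022}{251363}\right) \left(- \frac{1}{2920}\right) = \frac{314511}{366989980}$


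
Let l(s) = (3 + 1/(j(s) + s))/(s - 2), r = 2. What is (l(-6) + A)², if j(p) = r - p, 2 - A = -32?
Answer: 288369/256 ≈ 1126.4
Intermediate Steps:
A = 34 (A = 2 - 1*(-32) = 2 + 32 = 34)
j(p) = 2 - p
l(s) = 7/(2*(-2 + s)) (l(s) = (3 + 1/((2 - s) + s))/(s - 2) = (3 + 1/2)/(-2 + s) = (3 + ½)/(-2 + s) = 7/(2*(-2 + s)))
(l(-6) + A)² = (7/(2*(-2 - 6)) + 34)² = ((7/2)/(-8) + 34)² = ((7/2)*(-⅛) + 34)² = (-7/16 + 34)² = (537/16)² = 288369/256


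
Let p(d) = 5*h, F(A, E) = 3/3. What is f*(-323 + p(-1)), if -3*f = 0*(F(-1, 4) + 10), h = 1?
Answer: 0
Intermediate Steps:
F(A, E) = 1 (F(A, E) = 3*(1/3) = 1)
f = 0 (f = -0*(1 + 10) = -0*11 = -1/3*0 = 0)
p(d) = 5 (p(d) = 5*1 = 5)
f*(-323 + p(-1)) = 0*(-323 + 5) = 0*(-318) = 0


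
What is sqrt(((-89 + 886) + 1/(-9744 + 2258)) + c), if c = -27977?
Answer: I*sqrt(1523172534766)/7486 ≈ 164.86*I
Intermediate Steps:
sqrt(((-89 + 886) + 1/(-9744 + 2258)) + c) = sqrt(((-89 + 886) + 1/(-9744 + 2258)) - 27977) = sqrt((797 + 1/(-7486)) - 27977) = sqrt((797 - 1/7486) - 27977) = sqrt(5966341/7486 - 27977) = sqrt(-203469481/7486) = I*sqrt(1523172534766)/7486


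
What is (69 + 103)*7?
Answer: 1204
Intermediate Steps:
(69 + 103)*7 = 172*7 = 1204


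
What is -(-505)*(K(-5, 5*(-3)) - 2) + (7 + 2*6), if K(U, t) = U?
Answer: -3516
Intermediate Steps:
-(-505)*(K(-5, 5*(-3)) - 2) + (7 + 2*6) = -(-505)*(-5 - 2) + (7 + 2*6) = -(-505)*(-7) + (7 + 12) = -101*35 + 19 = -3535 + 19 = -3516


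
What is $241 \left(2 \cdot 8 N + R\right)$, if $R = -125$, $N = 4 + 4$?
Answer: $723$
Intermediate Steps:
$N = 8$
$241 \left(2 \cdot 8 N + R\right) = 241 \left(2 \cdot 8 \cdot 8 - 125\right) = 241 \left(16 \cdot 8 - 125\right) = 241 \left(128 - 125\right) = 241 \cdot 3 = 723$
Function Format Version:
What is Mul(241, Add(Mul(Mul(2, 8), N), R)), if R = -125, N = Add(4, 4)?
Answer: 723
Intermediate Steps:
N = 8
Mul(241, Add(Mul(Mul(2, 8), N), R)) = Mul(241, Add(Mul(Mul(2, 8), 8), -125)) = Mul(241, Add(Mul(16, 8), -125)) = Mul(241, Add(128, -125)) = Mul(241, 3) = 723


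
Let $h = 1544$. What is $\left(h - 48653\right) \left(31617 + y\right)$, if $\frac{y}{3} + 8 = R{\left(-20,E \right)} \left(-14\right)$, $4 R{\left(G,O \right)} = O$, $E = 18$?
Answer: $-1479411036$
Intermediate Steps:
$R{\left(G,O \right)} = \frac{O}{4}$
$y = -213$ ($y = -24 + 3 \cdot \frac{1}{4} \cdot 18 \left(-14\right) = -24 + 3 \cdot \frac{9}{2} \left(-14\right) = -24 + 3 \left(-63\right) = -24 - 189 = -213$)
$\left(h - 48653\right) \left(31617 + y\right) = \left(1544 - 48653\right) \left(31617 - 213\right) = \left(-47109\right) 31404 = -1479411036$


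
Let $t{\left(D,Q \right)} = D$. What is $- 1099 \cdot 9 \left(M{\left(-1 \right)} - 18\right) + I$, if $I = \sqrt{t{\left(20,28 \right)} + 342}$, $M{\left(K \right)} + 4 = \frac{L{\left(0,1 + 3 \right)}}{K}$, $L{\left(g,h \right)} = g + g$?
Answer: $217602 + \sqrt{362} \approx 2.1762 \cdot 10^{5}$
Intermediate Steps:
$L{\left(g,h \right)} = 2 g$
$M{\left(K \right)} = -4$ ($M{\left(K \right)} = -4 + \frac{2 \cdot 0}{K} = -4 + \frac{0}{K} = -4 + 0 = -4$)
$I = \sqrt{362}$ ($I = \sqrt{20 + 342} = \sqrt{362} \approx 19.026$)
$- 1099 \cdot 9 \left(M{\left(-1 \right)} - 18\right) + I = - 1099 \cdot 9 \left(-4 - 18\right) + \sqrt{362} = - 1099 \cdot 9 \left(-22\right) + \sqrt{362} = \left(-1099\right) \left(-198\right) + \sqrt{362} = 217602 + \sqrt{362}$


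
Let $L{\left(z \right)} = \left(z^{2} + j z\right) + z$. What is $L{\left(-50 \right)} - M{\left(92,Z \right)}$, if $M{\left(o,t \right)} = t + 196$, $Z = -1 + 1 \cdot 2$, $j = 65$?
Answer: $-997$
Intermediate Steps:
$Z = 1$ ($Z = -1 + 2 = 1$)
$M{\left(o,t \right)} = 196 + t$
$L{\left(z \right)} = z^{2} + 66 z$ ($L{\left(z \right)} = \left(z^{2} + 65 z\right) + z = z^{2} + 66 z$)
$L{\left(-50 \right)} - M{\left(92,Z \right)} = - 50 \left(66 - 50\right) - \left(196 + 1\right) = \left(-50\right) 16 - 197 = -800 - 197 = -997$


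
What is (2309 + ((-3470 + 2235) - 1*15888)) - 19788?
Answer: -34602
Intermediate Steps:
(2309 + ((-3470 + 2235) - 1*15888)) - 19788 = (2309 + (-1235 - 15888)) - 19788 = (2309 - 17123) - 19788 = -14814 - 19788 = -34602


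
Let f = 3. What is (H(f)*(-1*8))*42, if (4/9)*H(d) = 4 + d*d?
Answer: -9828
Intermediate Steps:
H(d) = 9 + 9*d²/4 (H(d) = 9*(4 + d*d)/4 = 9*(4 + d²)/4 = 9 + 9*d²/4)
(H(f)*(-1*8))*42 = ((9 + (9/4)*3²)*(-1*8))*42 = ((9 + (9/4)*9)*(-8))*42 = ((9 + 81/4)*(-8))*42 = ((117/4)*(-8))*42 = -234*42 = -9828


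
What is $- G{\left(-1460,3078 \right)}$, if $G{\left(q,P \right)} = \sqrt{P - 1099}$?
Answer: $- \sqrt{1979} \approx -44.486$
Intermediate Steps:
$G{\left(q,P \right)} = \sqrt{-1099 + P}$
$- G{\left(-1460,3078 \right)} = - \sqrt{-1099 + 3078} = - \sqrt{1979}$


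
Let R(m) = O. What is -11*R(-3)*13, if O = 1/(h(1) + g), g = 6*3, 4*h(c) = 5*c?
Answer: -52/7 ≈ -7.4286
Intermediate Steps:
h(c) = 5*c/4 (h(c) = (5*c)/4 = 5*c/4)
g = 18
O = 4/77 (O = 1/((5/4)*1 + 18) = 1/(5/4 + 18) = 1/(77/4) = 4/77 ≈ 0.051948)
R(m) = 4/77
-11*R(-3)*13 = -11*4/77*13 = -4/7*13 = -52/7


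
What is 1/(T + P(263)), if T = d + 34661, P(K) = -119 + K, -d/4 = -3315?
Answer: 1/48065 ≈ 2.0805e-5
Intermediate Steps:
d = 13260 (d = -4*(-3315) = 13260)
T = 47921 (T = 13260 + 34661 = 47921)
1/(T + P(263)) = 1/(47921 + (-119 + 263)) = 1/(47921 + 144) = 1/48065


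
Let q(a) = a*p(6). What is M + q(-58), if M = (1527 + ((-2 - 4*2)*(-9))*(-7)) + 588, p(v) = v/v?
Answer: 1427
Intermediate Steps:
p(v) = 1
q(a) = a (q(a) = a*1 = a)
M = 1485 (M = (1527 + ((-2 - 8)*(-9))*(-7)) + 588 = (1527 - 10*(-9)*(-7)) + 588 = (1527 + 90*(-7)) + 588 = (1527 - 630) + 588 = 897 + 588 = 1485)
M + q(-58) = 1485 - 58 = 1427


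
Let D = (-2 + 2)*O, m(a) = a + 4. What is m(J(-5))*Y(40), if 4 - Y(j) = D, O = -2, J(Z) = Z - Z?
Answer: 16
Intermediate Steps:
J(Z) = 0
m(a) = 4 + a
D = 0 (D = (-2 + 2)*(-2) = 0*(-2) = 0)
Y(j) = 4 (Y(j) = 4 - 1*0 = 4 + 0 = 4)
m(J(-5))*Y(40) = (4 + 0)*4 = 4*4 = 16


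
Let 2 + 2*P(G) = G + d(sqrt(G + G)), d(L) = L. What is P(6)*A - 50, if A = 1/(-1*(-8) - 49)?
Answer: -2052/41 - sqrt(3)/41 ≈ -50.091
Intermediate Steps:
P(G) = -1 + G/2 + sqrt(2)*sqrt(G)/2 (P(G) = -1 + (G + sqrt(G + G))/2 = -1 + (G + sqrt(2*G))/2 = -1 + (G + sqrt(2)*sqrt(G))/2 = -1 + (G/2 + sqrt(2)*sqrt(G)/2) = -1 + G/2 + sqrt(2)*sqrt(G)/2)
A = -1/41 (A = 1/(8 - 49) = 1/(-41) = -1/41 ≈ -0.024390)
P(6)*A - 50 = (-1 + (1/2)*6 + sqrt(2)*sqrt(6)/2)*(-1/41) - 50 = (-1 + 3 + sqrt(3))*(-1/41) - 50 = (2 + sqrt(3))*(-1/41) - 50 = (-2/41 - sqrt(3)/41) - 50 = -2052/41 - sqrt(3)/41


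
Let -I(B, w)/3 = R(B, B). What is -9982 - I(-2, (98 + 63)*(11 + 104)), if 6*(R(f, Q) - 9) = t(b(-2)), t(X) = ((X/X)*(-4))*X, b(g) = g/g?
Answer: -9957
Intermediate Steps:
b(g) = 1
t(X) = -4*X (t(X) = (1*(-4))*X = -4*X)
R(f, Q) = 25/3 (R(f, Q) = 9 + (-4*1)/6 = 9 + (1/6)*(-4) = 9 - 2/3 = 25/3)
I(B, w) = -25 (I(B, w) = -3*25/3 = -25)
-9982 - I(-2, (98 + 63)*(11 + 104)) = -9982 - 1*(-25) = -9982 + 25 = -9957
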